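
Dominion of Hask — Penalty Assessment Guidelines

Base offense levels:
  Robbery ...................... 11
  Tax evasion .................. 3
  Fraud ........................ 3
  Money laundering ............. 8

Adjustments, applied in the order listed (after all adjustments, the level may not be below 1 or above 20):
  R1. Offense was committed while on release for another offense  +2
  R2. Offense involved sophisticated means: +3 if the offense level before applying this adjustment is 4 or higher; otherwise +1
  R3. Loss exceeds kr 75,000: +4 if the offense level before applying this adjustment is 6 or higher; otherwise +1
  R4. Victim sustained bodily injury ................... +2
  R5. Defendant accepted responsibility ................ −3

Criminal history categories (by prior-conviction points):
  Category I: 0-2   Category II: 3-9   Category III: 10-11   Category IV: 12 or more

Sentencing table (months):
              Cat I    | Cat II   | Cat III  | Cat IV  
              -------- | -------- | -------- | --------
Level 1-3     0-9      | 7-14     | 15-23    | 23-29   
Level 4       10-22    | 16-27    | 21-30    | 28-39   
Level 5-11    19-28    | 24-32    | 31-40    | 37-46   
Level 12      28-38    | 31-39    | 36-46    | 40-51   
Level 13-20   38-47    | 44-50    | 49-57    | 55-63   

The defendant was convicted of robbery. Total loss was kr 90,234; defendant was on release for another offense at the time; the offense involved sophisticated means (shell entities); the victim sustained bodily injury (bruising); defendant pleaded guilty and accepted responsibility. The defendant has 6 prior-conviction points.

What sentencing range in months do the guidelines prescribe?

Base offense level for robbery: 11.
R1 applies: 11 + 2 = 13.
R2 applies (level before this adjustment is 13 ≥ 4, so +3): 13 + 3 = 16.
R3 applies (level before this adjustment is 16 ≥ 6, so +4): 16 + 4 = 20.
R4 applies: 20 + 2 = 22.
R5 applies: 22 − 3 = 19.
Final offense level: 19.
Criminal history: 6 prior points → Category II (3-9).
Level 19 falls in the 13-20 band.
Grid: Level 13-20 × Category II = 44-50 months.

44-50 months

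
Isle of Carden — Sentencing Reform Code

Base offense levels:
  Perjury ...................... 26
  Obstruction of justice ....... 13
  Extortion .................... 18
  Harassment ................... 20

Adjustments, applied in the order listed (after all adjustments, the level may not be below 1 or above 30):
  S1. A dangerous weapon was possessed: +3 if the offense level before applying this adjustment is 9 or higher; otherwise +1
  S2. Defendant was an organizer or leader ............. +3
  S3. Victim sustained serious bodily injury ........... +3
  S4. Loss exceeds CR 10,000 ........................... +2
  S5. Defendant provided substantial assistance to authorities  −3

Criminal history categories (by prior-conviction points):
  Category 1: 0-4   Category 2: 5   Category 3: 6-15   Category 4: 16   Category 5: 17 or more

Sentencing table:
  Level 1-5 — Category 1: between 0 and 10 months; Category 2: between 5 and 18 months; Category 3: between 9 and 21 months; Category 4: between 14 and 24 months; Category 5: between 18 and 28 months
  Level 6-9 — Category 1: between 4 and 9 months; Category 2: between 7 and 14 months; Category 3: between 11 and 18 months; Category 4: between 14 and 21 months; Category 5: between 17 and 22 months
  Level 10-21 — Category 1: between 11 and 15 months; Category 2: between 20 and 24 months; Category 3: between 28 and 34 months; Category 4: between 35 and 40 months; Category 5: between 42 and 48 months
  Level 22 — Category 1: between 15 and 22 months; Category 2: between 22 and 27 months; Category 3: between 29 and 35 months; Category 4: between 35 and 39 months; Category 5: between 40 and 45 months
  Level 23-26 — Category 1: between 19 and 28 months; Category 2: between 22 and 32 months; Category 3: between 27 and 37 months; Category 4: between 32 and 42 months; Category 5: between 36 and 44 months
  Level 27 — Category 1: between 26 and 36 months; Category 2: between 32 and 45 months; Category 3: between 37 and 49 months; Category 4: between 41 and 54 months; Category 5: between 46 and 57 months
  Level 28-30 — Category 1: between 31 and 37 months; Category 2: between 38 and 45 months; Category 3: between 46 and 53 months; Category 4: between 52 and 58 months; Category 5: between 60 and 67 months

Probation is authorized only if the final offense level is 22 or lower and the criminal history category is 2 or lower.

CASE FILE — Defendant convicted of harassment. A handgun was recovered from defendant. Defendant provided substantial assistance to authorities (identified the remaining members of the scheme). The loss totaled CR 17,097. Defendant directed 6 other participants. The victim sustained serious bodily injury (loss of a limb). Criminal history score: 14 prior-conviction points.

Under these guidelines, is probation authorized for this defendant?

No

Base offense level for harassment: 20.
S1 applies (level before this adjustment is 20 ≥ 9, so +3): 20 + 3 = 23.
S2 applies: 23 + 3 = 26.
S3 applies: 26 + 3 = 29.
S4 applies: 29 + 2 = 31.
S5 applies: 31 − 3 = 28.
Final offense level: 28.
Criminal history: 14 prior points → Category 3 (6-15).
Level 28 falls in the 28-30 band.
Grid: Level 28-30 × Category 3 = 46-53 months.
Probation check: level 28 > 22 and category 3 > 2 → not eligible.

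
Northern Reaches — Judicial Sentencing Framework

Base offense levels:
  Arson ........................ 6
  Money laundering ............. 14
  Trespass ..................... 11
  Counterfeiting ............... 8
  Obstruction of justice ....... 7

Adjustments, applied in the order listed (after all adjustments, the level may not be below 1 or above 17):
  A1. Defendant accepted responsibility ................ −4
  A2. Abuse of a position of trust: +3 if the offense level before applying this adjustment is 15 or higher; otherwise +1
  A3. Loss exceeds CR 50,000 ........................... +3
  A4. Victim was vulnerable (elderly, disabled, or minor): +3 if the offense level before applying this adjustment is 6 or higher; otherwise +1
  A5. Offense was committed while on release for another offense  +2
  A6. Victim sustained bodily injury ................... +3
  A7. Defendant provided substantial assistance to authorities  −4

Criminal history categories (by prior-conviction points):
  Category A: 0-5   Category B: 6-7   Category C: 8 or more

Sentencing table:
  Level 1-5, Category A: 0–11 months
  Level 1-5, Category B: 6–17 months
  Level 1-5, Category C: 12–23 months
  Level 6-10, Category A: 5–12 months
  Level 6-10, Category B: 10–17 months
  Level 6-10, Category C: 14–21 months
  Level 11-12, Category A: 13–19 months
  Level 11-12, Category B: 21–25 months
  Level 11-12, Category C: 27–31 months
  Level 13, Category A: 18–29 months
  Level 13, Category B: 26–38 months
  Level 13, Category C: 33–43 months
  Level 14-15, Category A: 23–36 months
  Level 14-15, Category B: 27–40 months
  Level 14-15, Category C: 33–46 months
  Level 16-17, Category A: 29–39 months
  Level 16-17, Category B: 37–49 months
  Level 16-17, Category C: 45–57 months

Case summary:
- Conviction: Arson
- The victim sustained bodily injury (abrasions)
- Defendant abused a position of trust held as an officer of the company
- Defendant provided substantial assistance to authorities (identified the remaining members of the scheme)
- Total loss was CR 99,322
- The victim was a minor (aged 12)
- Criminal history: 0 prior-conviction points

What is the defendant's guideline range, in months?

13-19 months

Base offense level for arson: 6.
A1 does not apply.
A2 applies (level before this adjustment is 6 < 15, so +1): 6 + 1 = 7.
A3 applies: 7 + 3 = 10.
A4 applies (level before this adjustment is 10 ≥ 6, so +3): 10 + 3 = 13.
A5 does not apply.
A6 applies: 13 + 3 = 16.
A7 applies: 16 − 4 = 12.
Final offense level: 12.
Criminal history: 0 prior points → Category A (0-5).
Level 12 falls in the 11-12 band.
Grid: Level 11-12 × Category A = 13-19 months.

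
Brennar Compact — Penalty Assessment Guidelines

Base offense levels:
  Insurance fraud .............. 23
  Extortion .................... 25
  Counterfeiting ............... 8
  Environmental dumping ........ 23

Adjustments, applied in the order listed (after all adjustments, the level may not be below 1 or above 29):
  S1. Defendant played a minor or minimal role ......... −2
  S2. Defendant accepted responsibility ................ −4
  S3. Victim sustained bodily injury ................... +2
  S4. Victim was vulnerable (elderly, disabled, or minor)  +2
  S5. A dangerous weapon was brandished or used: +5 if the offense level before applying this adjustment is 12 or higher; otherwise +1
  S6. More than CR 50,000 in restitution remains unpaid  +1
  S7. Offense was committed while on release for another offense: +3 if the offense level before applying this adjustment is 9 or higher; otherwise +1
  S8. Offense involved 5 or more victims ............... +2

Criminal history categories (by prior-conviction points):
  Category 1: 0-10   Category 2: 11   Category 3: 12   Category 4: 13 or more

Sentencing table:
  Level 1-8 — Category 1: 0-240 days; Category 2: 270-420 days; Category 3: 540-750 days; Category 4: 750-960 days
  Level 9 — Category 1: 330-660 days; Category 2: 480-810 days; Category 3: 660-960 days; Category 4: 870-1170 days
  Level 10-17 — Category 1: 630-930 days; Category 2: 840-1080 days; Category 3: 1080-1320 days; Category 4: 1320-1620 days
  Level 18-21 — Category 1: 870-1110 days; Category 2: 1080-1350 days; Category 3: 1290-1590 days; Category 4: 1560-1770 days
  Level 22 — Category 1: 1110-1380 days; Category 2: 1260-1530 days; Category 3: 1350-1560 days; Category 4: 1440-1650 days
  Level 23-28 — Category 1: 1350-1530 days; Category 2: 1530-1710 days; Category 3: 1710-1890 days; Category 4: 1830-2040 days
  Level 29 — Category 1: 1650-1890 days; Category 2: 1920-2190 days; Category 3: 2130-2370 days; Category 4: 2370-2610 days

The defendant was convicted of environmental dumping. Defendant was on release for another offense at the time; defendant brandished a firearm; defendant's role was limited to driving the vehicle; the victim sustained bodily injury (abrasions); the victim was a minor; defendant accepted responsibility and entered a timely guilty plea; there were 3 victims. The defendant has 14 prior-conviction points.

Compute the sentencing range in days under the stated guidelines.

Base offense level for environmental dumping: 23.
S1 applies: 23 − 2 = 21.
S2 applies: 21 − 4 = 17.
S3 applies: 17 + 2 = 19.
S4 applies: 19 + 2 = 21.
S5 applies (level before this adjustment is 21 ≥ 12, so +5): 21 + 5 = 26.
S6 does not apply.
S7 applies (level before this adjustment is 26 ≥ 9, so +3): 26 + 3 = 29.
S8 does not apply.
Final offense level: 29.
Criminal history: 14 prior points → Category 4 (13+).
Level 29 falls in the 29 band.
Grid: Level 29 × Category 4 = 2370-2610 days.

2370-2610 days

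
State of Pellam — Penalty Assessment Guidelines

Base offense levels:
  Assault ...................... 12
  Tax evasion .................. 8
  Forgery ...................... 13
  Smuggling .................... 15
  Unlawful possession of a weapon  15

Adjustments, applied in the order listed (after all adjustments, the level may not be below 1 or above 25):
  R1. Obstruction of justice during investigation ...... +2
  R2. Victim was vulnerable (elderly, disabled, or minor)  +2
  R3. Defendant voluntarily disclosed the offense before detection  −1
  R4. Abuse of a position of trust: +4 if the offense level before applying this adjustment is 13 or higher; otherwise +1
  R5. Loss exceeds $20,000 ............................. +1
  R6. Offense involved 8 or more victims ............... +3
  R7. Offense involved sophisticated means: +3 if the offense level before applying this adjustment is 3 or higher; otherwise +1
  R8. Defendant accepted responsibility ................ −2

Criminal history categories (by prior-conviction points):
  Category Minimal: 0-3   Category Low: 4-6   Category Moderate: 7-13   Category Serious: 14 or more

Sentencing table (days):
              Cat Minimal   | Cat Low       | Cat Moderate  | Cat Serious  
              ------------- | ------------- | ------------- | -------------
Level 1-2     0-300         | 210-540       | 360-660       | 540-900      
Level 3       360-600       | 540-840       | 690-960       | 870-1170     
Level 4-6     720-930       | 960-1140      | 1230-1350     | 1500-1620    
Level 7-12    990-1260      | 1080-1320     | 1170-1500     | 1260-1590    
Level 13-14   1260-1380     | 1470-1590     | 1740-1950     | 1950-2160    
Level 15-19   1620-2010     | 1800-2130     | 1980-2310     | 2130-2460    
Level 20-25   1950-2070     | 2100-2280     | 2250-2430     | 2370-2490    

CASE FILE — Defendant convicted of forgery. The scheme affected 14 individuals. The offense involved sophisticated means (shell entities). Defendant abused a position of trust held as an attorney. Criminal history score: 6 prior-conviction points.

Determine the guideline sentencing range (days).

Base offense level for forgery: 13.
R2 does not apply.
R3 does not apply.
R4 applies (level before this adjustment is 13 ≥ 13, so +4): 13 + 4 = 17.
R6 applies: 17 + 3 = 20.
R7 applies (level before this adjustment is 20 ≥ 3, so +3): 20 + 3 = 23.
Final offense level: 23.
Criminal history: 6 prior points → Category Low (4-6).
Level 23 falls in the 20-25 band.
Grid: Level 20-25 × Category Low = 2100-2280 days.

2100-2280 days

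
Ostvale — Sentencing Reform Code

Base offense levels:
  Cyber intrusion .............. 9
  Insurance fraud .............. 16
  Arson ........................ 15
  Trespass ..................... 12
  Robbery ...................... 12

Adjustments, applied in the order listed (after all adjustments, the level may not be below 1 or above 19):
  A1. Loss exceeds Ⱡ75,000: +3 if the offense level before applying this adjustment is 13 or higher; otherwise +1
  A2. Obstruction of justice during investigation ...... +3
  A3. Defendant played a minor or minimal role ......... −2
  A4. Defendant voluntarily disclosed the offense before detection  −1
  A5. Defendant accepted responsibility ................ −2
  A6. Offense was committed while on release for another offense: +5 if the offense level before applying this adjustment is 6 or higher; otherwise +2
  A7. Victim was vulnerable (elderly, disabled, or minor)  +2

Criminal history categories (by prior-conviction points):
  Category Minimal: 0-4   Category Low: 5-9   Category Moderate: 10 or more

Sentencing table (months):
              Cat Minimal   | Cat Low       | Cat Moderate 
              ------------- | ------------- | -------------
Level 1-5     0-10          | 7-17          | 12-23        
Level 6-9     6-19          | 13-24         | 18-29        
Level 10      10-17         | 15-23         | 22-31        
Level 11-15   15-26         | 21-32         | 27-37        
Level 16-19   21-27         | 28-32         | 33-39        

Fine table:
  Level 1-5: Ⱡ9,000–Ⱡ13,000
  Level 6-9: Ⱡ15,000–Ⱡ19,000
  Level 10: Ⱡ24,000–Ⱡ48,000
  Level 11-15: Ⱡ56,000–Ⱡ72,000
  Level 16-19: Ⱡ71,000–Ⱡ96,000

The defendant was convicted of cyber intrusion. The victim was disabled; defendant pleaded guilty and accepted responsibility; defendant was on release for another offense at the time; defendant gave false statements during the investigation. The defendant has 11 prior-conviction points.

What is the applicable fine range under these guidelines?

Base offense level for cyber intrusion: 9.
A2 applies: 9 + 3 = 12.
A3 does not apply.
A4 does not apply.
A5 applies: 12 − 2 = 10.
A6 applies (level before this adjustment is 10 ≥ 6, so +5): 10 + 5 = 15.
A7 applies: 15 + 2 = 17.
Final offense level: 17.
Level 17 falls in the 16-19 band.
Fine table: Level 16-19 → Ⱡ71,000–Ⱡ96,000.

Ⱡ71,000–Ⱡ96,000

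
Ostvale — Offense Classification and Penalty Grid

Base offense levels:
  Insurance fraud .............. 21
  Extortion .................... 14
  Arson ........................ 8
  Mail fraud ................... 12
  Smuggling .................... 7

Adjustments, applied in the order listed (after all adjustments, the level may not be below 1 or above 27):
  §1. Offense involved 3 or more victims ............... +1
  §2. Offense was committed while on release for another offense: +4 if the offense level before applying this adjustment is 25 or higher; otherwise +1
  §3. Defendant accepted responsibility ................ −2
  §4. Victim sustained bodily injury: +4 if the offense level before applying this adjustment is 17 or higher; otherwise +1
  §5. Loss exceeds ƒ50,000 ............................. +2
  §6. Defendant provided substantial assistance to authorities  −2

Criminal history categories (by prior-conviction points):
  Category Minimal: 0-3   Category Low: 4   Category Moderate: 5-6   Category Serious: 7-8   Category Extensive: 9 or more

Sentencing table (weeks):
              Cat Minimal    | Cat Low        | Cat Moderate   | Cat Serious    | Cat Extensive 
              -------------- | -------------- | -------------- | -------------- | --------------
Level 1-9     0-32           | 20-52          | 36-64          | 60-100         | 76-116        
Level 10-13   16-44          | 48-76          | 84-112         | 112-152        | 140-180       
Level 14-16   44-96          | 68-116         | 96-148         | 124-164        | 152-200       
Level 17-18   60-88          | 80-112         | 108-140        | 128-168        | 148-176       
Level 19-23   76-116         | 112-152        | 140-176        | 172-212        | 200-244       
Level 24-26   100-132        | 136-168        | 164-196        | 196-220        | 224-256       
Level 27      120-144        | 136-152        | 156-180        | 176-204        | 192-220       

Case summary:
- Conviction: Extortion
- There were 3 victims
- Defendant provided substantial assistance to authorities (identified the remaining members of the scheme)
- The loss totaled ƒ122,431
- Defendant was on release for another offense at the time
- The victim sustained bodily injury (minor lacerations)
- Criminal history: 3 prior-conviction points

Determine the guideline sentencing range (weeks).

60-88 weeks

Base offense level for extortion: 14.
§1 applies: 14 + 1 = 15.
§2 applies (level before this adjustment is 15 < 25, so +1): 15 + 1 = 16.
§4 applies (level before this adjustment is 16 < 17, so +1): 16 + 1 = 17.
§5 applies: 17 + 2 = 19.
§6 applies: 19 − 2 = 17.
Final offense level: 17.
Criminal history: 3 prior points → Category Minimal (0-3).
Level 17 falls in the 17-18 band.
Grid: Level 17-18 × Category Minimal = 60-88 weeks.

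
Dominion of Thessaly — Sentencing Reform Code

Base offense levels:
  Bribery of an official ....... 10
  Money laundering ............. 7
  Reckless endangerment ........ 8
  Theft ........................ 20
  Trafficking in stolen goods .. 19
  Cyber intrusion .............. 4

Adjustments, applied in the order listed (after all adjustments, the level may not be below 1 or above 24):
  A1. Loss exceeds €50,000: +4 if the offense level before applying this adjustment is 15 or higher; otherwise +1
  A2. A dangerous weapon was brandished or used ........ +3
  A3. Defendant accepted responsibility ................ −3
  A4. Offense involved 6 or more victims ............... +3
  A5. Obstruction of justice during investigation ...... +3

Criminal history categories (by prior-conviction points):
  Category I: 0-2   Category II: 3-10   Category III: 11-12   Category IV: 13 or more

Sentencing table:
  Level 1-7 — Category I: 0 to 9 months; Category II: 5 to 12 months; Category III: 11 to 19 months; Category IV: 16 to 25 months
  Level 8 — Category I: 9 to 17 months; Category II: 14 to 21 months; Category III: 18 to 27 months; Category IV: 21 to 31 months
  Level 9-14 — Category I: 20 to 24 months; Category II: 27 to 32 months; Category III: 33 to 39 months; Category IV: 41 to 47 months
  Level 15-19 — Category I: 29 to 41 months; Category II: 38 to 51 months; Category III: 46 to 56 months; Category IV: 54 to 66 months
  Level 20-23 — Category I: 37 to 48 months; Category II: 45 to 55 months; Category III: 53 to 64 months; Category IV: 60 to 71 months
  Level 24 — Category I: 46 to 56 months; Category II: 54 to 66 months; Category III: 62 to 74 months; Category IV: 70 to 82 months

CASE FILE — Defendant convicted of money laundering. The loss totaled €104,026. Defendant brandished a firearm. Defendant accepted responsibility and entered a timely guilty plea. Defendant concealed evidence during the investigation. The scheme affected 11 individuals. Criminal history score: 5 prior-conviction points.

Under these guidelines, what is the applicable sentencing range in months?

27-32 months

Base offense level for money laundering: 7.
A1 applies (level before this adjustment is 7 < 15, so +1): 7 + 1 = 8.
A2 applies: 8 + 3 = 11.
A3 applies: 11 − 3 = 8.
A4 applies: 8 + 3 = 11.
A5 applies: 11 + 3 = 14.
Final offense level: 14.
Criminal history: 5 prior points → Category II (3-10).
Level 14 falls in the 9-14 band.
Grid: Level 9-14 × Category II = 27-32 months.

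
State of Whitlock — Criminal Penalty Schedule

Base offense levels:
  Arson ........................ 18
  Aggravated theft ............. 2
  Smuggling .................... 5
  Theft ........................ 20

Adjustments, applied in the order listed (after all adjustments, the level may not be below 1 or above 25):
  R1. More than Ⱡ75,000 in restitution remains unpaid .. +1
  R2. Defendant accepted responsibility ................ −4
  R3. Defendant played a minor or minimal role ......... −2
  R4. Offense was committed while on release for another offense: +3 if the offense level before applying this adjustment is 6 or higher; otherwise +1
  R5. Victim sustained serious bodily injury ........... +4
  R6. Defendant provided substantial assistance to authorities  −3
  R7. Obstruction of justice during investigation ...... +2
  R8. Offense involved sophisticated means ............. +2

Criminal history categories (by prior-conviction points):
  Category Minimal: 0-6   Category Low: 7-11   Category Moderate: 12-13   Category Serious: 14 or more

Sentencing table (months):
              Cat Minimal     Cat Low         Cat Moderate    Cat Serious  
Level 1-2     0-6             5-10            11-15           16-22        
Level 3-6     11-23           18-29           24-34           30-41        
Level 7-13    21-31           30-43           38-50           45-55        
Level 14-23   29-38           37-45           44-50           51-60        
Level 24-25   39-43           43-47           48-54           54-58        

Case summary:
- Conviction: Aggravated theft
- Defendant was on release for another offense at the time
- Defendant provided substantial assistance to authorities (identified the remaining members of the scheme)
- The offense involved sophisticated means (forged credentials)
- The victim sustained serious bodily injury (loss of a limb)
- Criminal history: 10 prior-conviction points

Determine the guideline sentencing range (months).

Base offense level for aggravated theft: 2.
R2 does not apply.
R4 applies (level before this adjustment is 2 < 6, so +1): 2 + 1 = 3.
R5 applies: 3 + 4 = 7.
R6 applies: 7 − 3 = 4.
R8 applies: 4 + 2 = 6.
Final offense level: 6.
Criminal history: 10 prior points → Category Low (7-11).
Level 6 falls in the 3-6 band.
Grid: Level 3-6 × Category Low = 18-29 months.

18-29 months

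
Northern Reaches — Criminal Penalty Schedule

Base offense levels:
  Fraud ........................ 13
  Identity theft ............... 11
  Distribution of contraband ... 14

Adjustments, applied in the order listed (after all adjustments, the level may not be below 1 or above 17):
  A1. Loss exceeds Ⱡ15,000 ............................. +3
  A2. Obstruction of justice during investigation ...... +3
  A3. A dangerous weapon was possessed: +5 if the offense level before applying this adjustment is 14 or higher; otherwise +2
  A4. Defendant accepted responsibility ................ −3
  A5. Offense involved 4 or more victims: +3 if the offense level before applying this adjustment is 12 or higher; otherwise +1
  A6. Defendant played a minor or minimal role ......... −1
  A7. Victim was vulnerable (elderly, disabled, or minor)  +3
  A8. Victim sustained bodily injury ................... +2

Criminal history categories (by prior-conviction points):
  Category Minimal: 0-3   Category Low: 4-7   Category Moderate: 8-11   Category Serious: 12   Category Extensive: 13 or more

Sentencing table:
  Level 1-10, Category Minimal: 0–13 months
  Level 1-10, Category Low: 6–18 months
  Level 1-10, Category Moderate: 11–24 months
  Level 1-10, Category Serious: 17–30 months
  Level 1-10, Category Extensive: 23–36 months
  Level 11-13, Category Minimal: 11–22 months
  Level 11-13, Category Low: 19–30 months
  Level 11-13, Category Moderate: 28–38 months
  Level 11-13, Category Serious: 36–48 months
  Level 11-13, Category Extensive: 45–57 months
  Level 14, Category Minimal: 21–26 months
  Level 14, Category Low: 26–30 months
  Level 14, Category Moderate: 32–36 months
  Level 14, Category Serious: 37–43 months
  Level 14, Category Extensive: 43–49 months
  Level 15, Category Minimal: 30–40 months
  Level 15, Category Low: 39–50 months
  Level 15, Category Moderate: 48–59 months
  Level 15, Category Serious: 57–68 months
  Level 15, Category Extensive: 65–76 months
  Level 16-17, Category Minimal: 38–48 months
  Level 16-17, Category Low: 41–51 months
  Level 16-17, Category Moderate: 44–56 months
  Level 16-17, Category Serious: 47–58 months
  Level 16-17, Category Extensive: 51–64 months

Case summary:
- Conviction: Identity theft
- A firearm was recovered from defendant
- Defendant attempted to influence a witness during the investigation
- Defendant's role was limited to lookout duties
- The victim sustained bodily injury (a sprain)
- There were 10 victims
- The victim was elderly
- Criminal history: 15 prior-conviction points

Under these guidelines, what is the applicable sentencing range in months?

51-64 months

Base offense level for identity theft: 11.
A1 does not apply.
A2 applies: 11 + 3 = 14.
A3 applies (level before this adjustment is 14 ≥ 14, so +5): 14 + 5 = 19.
A5 applies (level before this adjustment is 19 ≥ 12, so +3): 19 + 3 = 22.
A6 applies: 22 − 1 = 21.
A7 applies: 21 + 3 = 24.
A8 applies: 24 + 2 = 26.
Level 26 exceeds the maximum of 17; capped at 17.
Final offense level: 17.
Criminal history: 15 prior points → Category Extensive (13+).
Level 17 falls in the 16-17 band.
Grid: Level 16-17 × Category Extensive = 51-64 months.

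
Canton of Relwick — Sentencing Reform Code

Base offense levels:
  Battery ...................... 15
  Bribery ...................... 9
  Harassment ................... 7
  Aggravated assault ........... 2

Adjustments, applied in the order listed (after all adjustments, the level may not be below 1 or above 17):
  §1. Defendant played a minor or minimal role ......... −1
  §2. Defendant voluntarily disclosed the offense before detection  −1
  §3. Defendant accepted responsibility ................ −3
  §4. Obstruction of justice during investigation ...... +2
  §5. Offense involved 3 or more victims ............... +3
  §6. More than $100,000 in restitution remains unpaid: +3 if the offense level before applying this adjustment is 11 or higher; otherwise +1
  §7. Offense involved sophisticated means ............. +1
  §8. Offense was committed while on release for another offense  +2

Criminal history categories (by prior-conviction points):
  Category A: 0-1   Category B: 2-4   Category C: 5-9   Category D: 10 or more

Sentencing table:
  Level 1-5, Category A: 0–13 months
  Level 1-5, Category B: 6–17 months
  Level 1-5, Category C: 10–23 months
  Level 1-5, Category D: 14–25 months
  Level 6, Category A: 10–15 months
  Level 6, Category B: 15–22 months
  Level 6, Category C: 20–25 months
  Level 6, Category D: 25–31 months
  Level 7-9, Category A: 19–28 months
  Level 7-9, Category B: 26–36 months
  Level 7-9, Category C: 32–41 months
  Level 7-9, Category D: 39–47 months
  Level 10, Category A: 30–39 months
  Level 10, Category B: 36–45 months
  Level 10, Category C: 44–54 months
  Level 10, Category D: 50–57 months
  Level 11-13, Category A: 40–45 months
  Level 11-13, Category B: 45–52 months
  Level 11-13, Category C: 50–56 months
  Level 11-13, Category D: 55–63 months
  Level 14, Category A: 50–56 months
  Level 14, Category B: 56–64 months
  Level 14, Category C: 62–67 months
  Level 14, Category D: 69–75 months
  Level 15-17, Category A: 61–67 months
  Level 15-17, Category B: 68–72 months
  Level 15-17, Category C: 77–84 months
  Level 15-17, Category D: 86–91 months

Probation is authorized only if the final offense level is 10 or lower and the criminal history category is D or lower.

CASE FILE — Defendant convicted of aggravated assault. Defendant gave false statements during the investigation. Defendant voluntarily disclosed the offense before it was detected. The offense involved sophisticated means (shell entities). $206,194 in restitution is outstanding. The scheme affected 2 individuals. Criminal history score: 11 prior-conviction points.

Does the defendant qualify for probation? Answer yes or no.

Base offense level for aggravated assault: 2.
§1 does not apply.
§2 applies: 2 − 1 = 1.
§4 applies: 1 + 2 = 3.
§5 does not apply.
§6 applies (level before this adjustment is 3 < 11, so +1): 3 + 1 = 4.
§7 applies: 4 + 1 = 5.
Final offense level: 5.
Criminal history: 11 prior points → Category D (10+).
Level 5 falls in the 1-5 band.
Grid: Level 1-5 × Category D = 14-25 months.
Probation check: level 5 ≤ 10 and category D ≤ D → eligible.

Yes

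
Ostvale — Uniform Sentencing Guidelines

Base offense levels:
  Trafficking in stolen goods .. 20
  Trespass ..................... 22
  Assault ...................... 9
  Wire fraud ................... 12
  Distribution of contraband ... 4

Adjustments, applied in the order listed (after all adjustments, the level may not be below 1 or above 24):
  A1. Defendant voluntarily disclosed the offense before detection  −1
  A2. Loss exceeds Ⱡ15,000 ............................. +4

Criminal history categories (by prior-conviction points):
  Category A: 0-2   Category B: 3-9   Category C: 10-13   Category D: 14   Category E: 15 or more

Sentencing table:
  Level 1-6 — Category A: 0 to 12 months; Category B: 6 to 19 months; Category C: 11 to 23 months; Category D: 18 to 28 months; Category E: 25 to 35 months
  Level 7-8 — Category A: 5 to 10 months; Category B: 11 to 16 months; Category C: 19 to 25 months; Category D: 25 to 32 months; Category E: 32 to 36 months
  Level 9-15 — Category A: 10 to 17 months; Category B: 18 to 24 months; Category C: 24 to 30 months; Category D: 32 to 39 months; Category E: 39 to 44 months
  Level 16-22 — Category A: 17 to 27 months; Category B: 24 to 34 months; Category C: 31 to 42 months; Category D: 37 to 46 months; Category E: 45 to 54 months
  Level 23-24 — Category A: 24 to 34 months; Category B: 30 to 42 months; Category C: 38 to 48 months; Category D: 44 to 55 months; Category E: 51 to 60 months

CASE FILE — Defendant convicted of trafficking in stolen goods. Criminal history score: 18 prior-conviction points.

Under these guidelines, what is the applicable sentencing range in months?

45-54 months

Base offense level for trafficking in stolen goods: 20.
Final offense level: 20.
Criminal history: 18 prior points → Category E (15+).
Level 20 falls in the 16-22 band.
Grid: Level 16-22 × Category E = 45-54 months.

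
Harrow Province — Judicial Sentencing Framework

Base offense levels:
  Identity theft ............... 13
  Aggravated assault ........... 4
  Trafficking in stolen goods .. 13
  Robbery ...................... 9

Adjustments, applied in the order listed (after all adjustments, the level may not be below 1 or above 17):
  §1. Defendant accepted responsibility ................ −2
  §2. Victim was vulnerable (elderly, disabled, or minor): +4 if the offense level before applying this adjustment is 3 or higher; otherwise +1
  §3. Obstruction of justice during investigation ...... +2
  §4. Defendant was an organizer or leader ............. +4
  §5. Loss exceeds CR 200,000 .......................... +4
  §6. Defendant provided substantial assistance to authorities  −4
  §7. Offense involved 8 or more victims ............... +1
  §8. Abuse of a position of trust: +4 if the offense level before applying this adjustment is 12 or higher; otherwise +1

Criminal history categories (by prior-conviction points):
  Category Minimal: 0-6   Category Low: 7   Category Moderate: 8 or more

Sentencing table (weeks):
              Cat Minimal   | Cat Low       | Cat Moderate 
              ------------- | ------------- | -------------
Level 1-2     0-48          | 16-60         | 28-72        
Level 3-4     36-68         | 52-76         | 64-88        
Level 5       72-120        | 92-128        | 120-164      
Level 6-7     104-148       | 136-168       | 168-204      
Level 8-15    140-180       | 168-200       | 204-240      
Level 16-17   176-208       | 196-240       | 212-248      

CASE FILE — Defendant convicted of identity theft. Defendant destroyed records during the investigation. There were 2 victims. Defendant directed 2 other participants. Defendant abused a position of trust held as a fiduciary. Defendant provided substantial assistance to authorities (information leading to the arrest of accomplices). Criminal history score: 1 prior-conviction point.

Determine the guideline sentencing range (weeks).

176-208 weeks

Base offense level for identity theft: 13.
§3 applies: 13 + 2 = 15.
§4 applies: 15 + 4 = 19.
§5 does not apply.
§6 applies: 19 − 4 = 15.
§7 does not apply.
§8 applies (level before this adjustment is 15 ≥ 12, so +4): 15 + 4 = 19.
Level 19 exceeds the maximum of 17; capped at 17.
Final offense level: 17.
Criminal history: 1 prior point → Category Minimal (0-6).
Level 17 falls in the 16-17 band.
Grid: Level 16-17 × Category Minimal = 176-208 weeks.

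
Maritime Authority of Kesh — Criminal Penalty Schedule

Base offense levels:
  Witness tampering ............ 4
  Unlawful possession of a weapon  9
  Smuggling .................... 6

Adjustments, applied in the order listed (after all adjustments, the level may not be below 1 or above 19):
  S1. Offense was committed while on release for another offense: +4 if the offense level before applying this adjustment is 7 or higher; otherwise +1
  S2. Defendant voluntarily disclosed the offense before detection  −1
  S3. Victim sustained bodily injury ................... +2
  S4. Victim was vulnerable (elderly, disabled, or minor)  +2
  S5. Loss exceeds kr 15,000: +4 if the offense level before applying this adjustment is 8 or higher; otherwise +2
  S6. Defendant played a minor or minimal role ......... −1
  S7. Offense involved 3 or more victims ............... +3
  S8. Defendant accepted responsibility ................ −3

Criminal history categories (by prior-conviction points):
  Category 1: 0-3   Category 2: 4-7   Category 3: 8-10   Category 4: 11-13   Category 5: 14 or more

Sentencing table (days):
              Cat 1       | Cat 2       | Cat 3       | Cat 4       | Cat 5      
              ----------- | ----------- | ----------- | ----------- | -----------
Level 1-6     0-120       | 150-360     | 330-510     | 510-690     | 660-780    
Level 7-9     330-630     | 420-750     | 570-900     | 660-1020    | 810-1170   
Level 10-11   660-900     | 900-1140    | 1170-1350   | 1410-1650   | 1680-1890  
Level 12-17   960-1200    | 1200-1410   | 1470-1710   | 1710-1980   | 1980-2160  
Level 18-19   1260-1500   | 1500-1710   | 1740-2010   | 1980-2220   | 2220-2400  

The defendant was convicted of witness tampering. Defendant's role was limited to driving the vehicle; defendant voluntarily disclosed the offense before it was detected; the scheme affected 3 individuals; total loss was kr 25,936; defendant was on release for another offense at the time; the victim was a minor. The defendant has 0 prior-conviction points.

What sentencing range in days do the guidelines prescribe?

660-900 days

Base offense level for witness tampering: 4.
S1 applies (level before this adjustment is 4 < 7, so +1): 4 + 1 = 5.
S2 applies: 5 − 1 = 4.
S3 does not apply.
S4 applies: 4 + 2 = 6.
S5 applies (level before this adjustment is 6 < 8, so +2): 6 + 2 = 8.
S6 applies: 8 − 1 = 7.
S7 applies: 7 + 3 = 10.
Final offense level: 10.
Criminal history: 0 prior points → Category 1 (0-3).
Level 10 falls in the 10-11 band.
Grid: Level 10-11 × Category 1 = 660-900 days.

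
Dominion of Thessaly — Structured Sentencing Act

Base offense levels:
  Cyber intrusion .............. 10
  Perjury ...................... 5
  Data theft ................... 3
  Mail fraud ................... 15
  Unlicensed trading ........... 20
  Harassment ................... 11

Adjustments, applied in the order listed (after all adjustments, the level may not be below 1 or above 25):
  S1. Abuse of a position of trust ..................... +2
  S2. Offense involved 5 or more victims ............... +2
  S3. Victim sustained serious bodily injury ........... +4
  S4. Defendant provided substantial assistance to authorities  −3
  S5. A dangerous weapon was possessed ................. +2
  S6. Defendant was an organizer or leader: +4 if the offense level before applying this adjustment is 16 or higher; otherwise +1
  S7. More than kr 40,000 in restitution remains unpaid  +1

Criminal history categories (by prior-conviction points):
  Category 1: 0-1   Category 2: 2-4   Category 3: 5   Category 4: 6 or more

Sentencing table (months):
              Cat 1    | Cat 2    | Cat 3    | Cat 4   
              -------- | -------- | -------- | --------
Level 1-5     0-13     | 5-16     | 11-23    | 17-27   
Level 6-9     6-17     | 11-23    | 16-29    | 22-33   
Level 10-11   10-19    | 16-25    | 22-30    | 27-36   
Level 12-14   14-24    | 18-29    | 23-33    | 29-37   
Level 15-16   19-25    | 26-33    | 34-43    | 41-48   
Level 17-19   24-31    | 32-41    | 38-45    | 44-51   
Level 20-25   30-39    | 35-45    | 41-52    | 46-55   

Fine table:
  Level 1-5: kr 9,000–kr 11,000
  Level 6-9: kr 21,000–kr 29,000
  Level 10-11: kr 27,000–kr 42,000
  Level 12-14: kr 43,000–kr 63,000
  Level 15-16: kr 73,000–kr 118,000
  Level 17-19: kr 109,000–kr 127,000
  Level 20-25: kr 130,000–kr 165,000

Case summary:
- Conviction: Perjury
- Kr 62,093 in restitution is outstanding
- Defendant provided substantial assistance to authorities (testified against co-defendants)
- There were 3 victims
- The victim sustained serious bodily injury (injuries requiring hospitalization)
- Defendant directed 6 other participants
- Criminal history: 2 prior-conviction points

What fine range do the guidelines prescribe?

kr 21,000–kr 29,000

Base offense level for perjury: 5.
S1 does not apply.
S2 does not apply.
S3 applies: 5 + 4 = 9.
S4 applies: 9 − 3 = 6.
S6 applies (level before this adjustment is 6 < 16, so +1): 6 + 1 = 7.
S7 applies: 7 + 1 = 8.
Final offense level: 8.
Level 8 falls in the 6-9 band.
Fine table: Level 6-9 → kr 21,000–kr 29,000.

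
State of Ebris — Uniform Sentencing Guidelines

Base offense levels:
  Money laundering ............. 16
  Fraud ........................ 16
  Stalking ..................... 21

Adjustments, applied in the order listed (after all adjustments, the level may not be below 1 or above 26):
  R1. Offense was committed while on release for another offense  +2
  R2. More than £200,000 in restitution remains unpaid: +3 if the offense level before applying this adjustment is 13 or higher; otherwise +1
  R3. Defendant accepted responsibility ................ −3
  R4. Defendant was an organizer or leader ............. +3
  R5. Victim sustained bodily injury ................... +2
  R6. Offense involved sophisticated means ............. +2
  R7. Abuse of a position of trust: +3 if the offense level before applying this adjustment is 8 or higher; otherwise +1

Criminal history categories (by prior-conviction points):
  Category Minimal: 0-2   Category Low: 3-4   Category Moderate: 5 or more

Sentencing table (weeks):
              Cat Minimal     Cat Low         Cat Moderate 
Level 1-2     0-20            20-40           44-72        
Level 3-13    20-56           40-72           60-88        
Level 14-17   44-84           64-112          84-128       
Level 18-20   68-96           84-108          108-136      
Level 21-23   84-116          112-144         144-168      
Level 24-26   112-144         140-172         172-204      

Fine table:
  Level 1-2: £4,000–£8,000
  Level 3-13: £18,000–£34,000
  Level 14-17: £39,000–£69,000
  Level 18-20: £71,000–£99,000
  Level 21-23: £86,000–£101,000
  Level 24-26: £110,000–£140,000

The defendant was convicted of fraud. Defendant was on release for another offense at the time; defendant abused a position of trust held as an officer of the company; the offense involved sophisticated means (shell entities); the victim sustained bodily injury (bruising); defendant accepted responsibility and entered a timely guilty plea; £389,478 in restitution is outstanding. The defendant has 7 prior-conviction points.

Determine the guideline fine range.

Base offense level for fraud: 16.
R1 applies: 16 + 2 = 18.
R2 applies (level before this adjustment is 18 ≥ 13, so +3): 18 + 3 = 21.
R3 applies: 21 − 3 = 18.
R5 applies: 18 + 2 = 20.
R6 applies: 20 + 2 = 22.
R7 applies (level before this adjustment is 22 ≥ 8, so +3): 22 + 3 = 25.
Final offense level: 25.
Level 25 falls in the 24-26 band.
Fine table: Level 24-26 → £110,000–£140,000.

£110,000–£140,000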